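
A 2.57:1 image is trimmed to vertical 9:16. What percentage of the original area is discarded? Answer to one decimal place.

The height stays; only width is cut (since vertical 9:16 is narrower than 2.57:1).
Area ratio = (0.562)/(2.570) = 21.89%; the remaining 78.11% is cropped out.

78.1%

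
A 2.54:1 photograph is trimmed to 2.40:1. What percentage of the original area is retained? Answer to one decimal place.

2.40:1 is narrower than 2.54:1, so the crop keeps the full height and trims the width.
Fraction kept = (2.400)/(2.540) ≈ 94.49%.

94.5%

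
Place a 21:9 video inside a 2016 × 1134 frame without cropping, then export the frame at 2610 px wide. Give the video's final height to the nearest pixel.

1119 px

At 2016×1134 the video is width-limited, so height = 2016 × 9/21 ≈ 864.00 px.
The frame scales by 2610/2016 = 1.2946; 864.00 × 1.2946 ≈ 1118.57 px.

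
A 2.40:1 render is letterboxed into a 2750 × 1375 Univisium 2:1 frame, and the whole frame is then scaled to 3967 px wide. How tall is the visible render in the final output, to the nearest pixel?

1653 px

Fitted into 2750×1375, the render spans the width; its height is 2750 / 2.400 ≈ 1145.83 px.
Scaling 2750 → 3967 is ×1.4425, so the height becomes 1145.83 × 1.4425 ≈ 1652.92 px.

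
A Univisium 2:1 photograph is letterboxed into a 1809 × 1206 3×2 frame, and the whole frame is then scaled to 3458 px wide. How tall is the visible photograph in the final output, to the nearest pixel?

1729 px

Fitted into 1809×1206, the photograph spans the width; its height is 1809 × 1/2 ≈ 904.50 px.
Scaling 1809 → 3458 is ×1.9116, so the height becomes 904.50 × 1.9116 ≈ 1729.00 px.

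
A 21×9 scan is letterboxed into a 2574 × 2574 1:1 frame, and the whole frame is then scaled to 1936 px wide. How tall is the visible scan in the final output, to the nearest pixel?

In the 2574×2574 frame the scan fills the width: height = 2574 × 9/21 ≈ 1103.14 px.
Resizing to 1936 px wide multiplies everything by 0.7521: 1103.14 → 829.71 px.

830 px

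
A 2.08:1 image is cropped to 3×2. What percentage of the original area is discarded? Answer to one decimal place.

Going from 2.08:1 to 3×2 means cutting width while keeping height.
Fraction kept = (1.500)/(2.080) ≈ 72.12%, so 27.88% is lost.

27.9%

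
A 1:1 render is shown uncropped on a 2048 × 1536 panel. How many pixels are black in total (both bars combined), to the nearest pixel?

786432 pixels

Since 1.000 < 1.333, the render is height-limited.
The render is 1536 × 1/1 ≈ 1536.0000 px wide.
Leftover width: 2048 − 1536.0000 = 512.0000 px.
Across the 1536-px span: 512.0000 × 1536 ≈ 786432 px.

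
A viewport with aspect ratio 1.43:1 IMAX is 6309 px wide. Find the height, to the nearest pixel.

4412 px

6309 / 1.430 = 4411.89.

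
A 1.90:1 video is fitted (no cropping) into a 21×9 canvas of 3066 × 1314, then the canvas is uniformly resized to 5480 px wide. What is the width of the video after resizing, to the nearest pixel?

Fitted into 3066×1314, the video spans the height; its width is 1314 × 1.900 ≈ 2496.60 px.
Scaling 3066 → 5480 is ×1.7873, so the width becomes 2496.60 × 1.7873 ≈ 4462.29 px.

4462 px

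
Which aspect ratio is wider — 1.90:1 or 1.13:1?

1.9 and 1.13; 1.9 > 1.13.

1.90:1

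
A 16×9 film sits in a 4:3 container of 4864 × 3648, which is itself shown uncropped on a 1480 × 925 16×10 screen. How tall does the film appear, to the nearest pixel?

16×9 in 4864×3648: fills the width, so the film is 4864.00 × 2736.00.
The 4:3 canvas is height-limited in 1480×925, giving 1233.33 × 925.00; scale factor 0.2536.
So the film's height is 2736.00 × 0.2536 ≈ 693.75.

694 px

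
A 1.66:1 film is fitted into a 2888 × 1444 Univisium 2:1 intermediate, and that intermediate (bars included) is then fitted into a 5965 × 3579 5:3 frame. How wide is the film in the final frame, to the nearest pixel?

4951 px

First fit — 1.66:1 into 2888×1444 spans the height: 2397.04 × 1444.00.
The Univisium 2:1 canvas is width-limited in 5965×3579, giving 5965.00 × 2982.50; scale factor 2.0654.
The film scales with it: width 2397.04 × 2.0654 ≈ 4950.95.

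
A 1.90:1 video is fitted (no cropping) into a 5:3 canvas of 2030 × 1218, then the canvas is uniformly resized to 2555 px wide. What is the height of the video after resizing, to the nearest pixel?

In the 2030×1218 frame the video fills the width: height = 2030 / 1.900 ≈ 1068.42 px.
The frame scales by 2555/2030 = 1.2586; 1068.42 × 1.2586 ≈ 1344.74 px.

1345 px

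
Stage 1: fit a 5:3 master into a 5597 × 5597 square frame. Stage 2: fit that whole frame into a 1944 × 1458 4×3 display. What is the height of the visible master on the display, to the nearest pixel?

875 px

5:3 in 5597×5597: fills the width, so the master is 5597.00 × 3358.20.
square in 1944×1458: fills the height, so the intermediate becomes 1458.00 × 1458.00 — a scale of ×0.2605.
Applying the same ×0.2605: 3358.20 → 874.80.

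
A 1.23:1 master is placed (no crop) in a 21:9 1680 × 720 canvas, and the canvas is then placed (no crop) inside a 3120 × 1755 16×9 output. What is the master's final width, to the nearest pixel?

First fit — 1.23:1 into 1680×720 spans the height: 885.60 × 720.00.
Second fit — the 21:9 canvas into 3120×1755 spans the width: 3120.00 × 1337.14 (×1.8571 from 1680×720).
The master scales with it: width 885.60 × 1.8571 ≈ 1644.69.

1645 px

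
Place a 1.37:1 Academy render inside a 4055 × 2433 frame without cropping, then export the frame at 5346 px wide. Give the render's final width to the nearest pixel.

4394 px

At 4055×2433 the render is height-limited, so width = 2433 × 1.370 ≈ 3333.21 px.
The frame scales by 5346/4055 = 1.3184; 3333.21 × 1.3184 ≈ 4394.41 px.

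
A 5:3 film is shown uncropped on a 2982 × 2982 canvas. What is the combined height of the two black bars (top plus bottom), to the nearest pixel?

1193 px

Since 1.667 > 1.000, the film is width-limited.
Content height = 2982 × 3/5 ≈ 1789.20 px.
Leftover height: 2982 − 1789.20 = 1192.80 px.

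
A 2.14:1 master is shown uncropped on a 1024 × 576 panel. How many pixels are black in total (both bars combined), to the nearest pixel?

99835 pixels

2.14:1 is wider than 16×9, so it spans the full width.
The master is 1024 / 2.140 ≈ 478.5047 px tall.
Black = 576 − 478.5047 = 97.4953 px.
That's 97.4953 × 1024 ≈ 99835 black pixels.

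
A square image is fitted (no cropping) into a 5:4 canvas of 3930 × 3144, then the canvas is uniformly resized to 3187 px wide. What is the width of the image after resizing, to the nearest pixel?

2550 px

Fitted into 3930×3144, the image spans the height; its width is 3144 × 1/1 ≈ 3144.00 px.
Scaling 3930 → 3187 is ×0.8109, so the width becomes 3144.00 × 0.8109 ≈ 2549.60 px.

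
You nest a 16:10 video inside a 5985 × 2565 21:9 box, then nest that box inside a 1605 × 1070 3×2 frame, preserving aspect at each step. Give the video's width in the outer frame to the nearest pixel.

16:10 in 5985×2565: fills the height, so the video is 4104.00 × 2565.00.
21:9 in 1605×1070: fills the width, so the intermediate becomes 1605.00 × 687.86 — a scale of ×0.2682.
The video scales with it: width 4104.00 × 0.2682 ≈ 1100.57.

1101 px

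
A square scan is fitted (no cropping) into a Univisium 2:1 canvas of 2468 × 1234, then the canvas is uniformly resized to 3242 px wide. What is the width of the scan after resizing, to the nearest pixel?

In the 2468×1234 frame the scan fills the height: width = 1234 × 1/1 ≈ 1234.00 px.
Resizing to 3242 px wide multiplies everything by 1.3136: 1234.00 → 1621.00 px.

1621 px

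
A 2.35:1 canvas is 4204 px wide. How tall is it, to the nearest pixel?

4204 / 2.350 = 1788.94.

1789 px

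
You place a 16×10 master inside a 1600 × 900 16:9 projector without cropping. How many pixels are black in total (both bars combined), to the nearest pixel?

Since 1.600 < 1.778, the master is height-limited.
That makes the image 1440.0000 px wide (900 × 16/10).
1600 − 1440.0000 = 160.0000 px of bars.
Across the 900-px span: 160.0000 × 900 ≈ 144000 px.

144000 pixels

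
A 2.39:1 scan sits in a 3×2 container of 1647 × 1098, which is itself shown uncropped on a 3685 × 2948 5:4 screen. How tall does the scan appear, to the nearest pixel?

2.39:1 in 1647×1098: fills the width, so the scan is 1647.00 × 689.12.
3×2 in 3685×2948: fills the width, so the intermediate becomes 3685.00 × 2456.67 — a scale of ×2.2374.
The scan scales with it: height 689.12 × 2.2374 ≈ 1541.84.

1542 px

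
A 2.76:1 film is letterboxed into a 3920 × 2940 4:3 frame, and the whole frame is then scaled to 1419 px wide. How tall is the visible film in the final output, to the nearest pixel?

Fitted into 3920×2940, the film spans the width; its height is 3920 / 2.760 ≈ 1420.29 px.
Resizing to 1419 px wide multiplies everything by 0.3620: 1420.29 → 514.13 px.

514 px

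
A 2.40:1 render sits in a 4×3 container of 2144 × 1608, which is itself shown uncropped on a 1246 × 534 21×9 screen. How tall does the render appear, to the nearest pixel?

297 px

First fit — 2.40:1 into 2144×1608 spans the width: 2144.00 × 893.33.
Second fit — the 4×3 canvas into 1246×534 spans the height: 712.00 × 534.00 (×0.3321 from 2144×1608).
Applying the same ×0.3321: 893.33 → 296.67.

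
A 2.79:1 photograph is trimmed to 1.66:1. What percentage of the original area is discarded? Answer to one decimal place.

The height stays; only width is cut (since 1.66:1 is narrower than 2.79:1).
(1.660)/(2.790) ≈ 0.595 of the area survives, leaving 40.50% discarded.

40.5%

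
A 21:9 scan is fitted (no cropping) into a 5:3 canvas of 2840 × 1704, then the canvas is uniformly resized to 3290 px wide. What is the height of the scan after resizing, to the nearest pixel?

In the 2840×1704 frame the scan fills the width: height = 2840 × 9/21 ≈ 1217.14 px.
The frame scales by 3290/2840 = 1.1585; 1217.14 × 1.1585 ≈ 1410.00 px.

1410 px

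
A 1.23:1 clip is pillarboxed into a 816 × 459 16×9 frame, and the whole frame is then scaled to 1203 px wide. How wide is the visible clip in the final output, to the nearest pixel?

832 px

At 816×459 the clip is height-limited, so width = 459 × 1.230 ≈ 564.57 px.
Resizing to 1203 px wide multiplies everything by 1.4743: 564.57 → 832.33 px.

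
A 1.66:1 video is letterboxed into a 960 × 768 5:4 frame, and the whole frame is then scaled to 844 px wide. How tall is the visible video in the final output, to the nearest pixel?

In the 960×768 frame the video fills the width: height = 960 / 1.660 ≈ 578.31 px.
Resizing to 844 px wide multiplies everything by 0.8792: 578.31 → 508.43 px.

508 px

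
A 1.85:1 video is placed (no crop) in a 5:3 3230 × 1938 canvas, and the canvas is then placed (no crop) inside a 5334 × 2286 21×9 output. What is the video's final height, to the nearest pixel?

1.85:1 in 3230×1938: fills the width, so the video is 3230.00 × 1745.95.
Second fit — the 5:3 canvas into 5334×2286 spans the height: 3810.00 × 2286.00 (×1.1796 from 3230×1938).
So the video's height is 1745.95 × 1.1796 ≈ 2059.46.

2059 px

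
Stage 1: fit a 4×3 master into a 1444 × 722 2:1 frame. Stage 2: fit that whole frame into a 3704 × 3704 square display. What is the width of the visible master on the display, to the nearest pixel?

4×3 in 1444×722: fills the height, so the master is 962.67 × 722.00.
Second fit — the 2:1 canvas into 3704×3704 spans the width: 3704.00 × 1852.00 (×2.5651 from 1444×722).
So the master's width is 962.67 × 2.5651 ≈ 2469.33.

2469 px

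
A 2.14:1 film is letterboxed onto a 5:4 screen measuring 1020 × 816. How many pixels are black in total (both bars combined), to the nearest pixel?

2.14:1 (2.140) > 5:4 (1.250), so the film fills the width.
That makes the image 476.6355 px tall (1020 / 2.140).
Black = 816 − 476.6355 = 339.3645 px.
Across the 1020-px span: 339.3645 × 1020 ≈ 346152 px.

346152 pixels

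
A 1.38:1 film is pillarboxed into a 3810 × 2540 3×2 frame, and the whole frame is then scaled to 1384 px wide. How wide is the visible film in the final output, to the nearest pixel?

In the 3810×2540 frame the film fills the height: width = 2540 × 1.380 ≈ 3505.20 px.
Scaling 3810 → 1384 is ×0.3633, so the width becomes 3505.20 × 0.3633 ≈ 1273.28 px.

1273 px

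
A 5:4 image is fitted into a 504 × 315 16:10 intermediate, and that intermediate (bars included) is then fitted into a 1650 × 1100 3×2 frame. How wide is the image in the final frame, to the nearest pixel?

1289 px

Inside the 504×315 canvas the image is height-limited at 393.75 × 315.00.
16:10 in 1650×1100: fills the width, so the intermediate becomes 1650.00 × 1031.25 — a scale of ×3.2738.
Applying the same ×3.2738: 393.75 → 1289.06.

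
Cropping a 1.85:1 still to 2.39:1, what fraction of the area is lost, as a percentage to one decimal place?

22.6%

The width stays; only height is cut (since 2.39:1 is wider than 1.85:1).
Area ratio = (1.850)/(2.390) = 77.41%; the remaining 22.59% is cropped out.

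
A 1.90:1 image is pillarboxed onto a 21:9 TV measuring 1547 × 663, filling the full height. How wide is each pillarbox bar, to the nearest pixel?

That makes the image 1259.70 px wide (663 × 1.900).
1547 − 1259.70 = 287.30 px of bars (143.65 each).

144 px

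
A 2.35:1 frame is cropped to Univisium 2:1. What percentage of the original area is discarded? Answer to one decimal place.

Going from 2.35:1 to Univisium 2:1 means cutting width while keeping height.
Area ratio = (2.000)/(2.350) = 85.11%; the remaining 14.89% is cropped out.

14.9%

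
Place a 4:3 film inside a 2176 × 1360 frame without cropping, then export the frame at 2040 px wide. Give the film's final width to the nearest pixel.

In the 2176×1360 frame the film fills the height: width = 1360 × 4/3 ≈ 1813.33 px.
The frame scales by 2040/2176 = 0.9375; 1813.33 × 0.9375 ≈ 1700.00 px.

1700 px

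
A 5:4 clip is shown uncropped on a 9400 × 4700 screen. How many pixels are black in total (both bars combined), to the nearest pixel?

16567500 pixels

5:4 is narrower than Univisium 2:1, so it spans the full height.
That makes the image 5875.0000 px wide (4700 × 5/4).
Black = 9400 − 5875.0000 = 3525.0000 px.
Bar area = 3525.0000 × 4700 ≈ 16567500 px.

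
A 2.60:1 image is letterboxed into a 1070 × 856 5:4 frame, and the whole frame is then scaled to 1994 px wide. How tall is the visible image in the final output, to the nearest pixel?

In the 1070×856 frame the image fills the width: height = 1070 / 2.600 ≈ 411.54 px.
Scaling 1070 → 1994 is ×1.8636, so the height becomes 411.54 × 1.8636 ≈ 766.92 px.

767 px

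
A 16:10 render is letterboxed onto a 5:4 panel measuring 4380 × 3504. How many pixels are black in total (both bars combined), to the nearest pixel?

3357270 pixels

16:10 is wider than 5:4, so it spans the full width.
The render is 4380 × 10/16 ≈ 2737.5000 px tall.
Leftover height: 3504 − 2737.5000 = 766.5000 px.
Across the 4380-px span: 766.5000 × 4380 ≈ 3357270 px.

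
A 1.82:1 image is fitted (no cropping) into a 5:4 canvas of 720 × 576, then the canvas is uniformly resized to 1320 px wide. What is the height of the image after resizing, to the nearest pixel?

725 px

At 720×576 the image is width-limited, so height = 720 / 1.820 ≈ 395.60 px.
The frame scales by 1320/720 = 1.8333; 395.60 × 1.8333 ≈ 725.27 px.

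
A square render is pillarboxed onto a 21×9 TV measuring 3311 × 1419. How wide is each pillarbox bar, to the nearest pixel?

square is narrower than 21×9, so it spans the full height.
Content width = 1419 × 1/1 ≈ 1419.00 px.
Leftover width: 3311 − 1419.00 = 1892.00 px → 946.00 each side.

946 px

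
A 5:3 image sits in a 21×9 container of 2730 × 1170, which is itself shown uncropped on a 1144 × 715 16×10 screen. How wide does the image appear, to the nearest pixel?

Inside the 2730×1170 canvas the image is height-limited at 1950.00 × 1170.00.
21×9 in 1144×715: fills the width, so the intermediate becomes 1144.00 × 490.29 — a scale of ×0.4190.
Applying the same ×0.4190: 1950.00 → 817.14.

817 px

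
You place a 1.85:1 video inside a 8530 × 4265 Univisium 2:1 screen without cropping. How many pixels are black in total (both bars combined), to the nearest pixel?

1.85:1 (1.850) < Univisium 2:1 (2.000), so the video fills the height.
The video is 4265 × 1.850 ≈ 7890.2500 px wide.
8530 − 7890.2500 = 639.7500 px of bars.
Bar area = 639.7500 × 4265 ≈ 2728534 px.

2728534 pixels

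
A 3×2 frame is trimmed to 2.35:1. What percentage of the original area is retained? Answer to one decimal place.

The width stays; only height is cut (since 2.35:1 is wider than 3×2).
Fraction kept = (1.500)/(2.350) ≈ 63.83%.

63.8%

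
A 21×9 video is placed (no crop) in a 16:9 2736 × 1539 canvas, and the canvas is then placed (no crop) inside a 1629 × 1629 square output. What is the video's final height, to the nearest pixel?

698 px

21×9 in 2736×1539: fills the width, so the video is 2736.00 × 1172.57.
Second fit — the 16:9 canvas into 1629×1629 spans the width: 1629.00 × 916.31 (×0.5954 from 2736×1539).
So the video's height is 1172.57 × 0.5954 ≈ 698.14.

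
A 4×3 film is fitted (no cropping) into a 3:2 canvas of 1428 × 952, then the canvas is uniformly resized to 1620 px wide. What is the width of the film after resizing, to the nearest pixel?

1440 px

At 1428×952 the film is height-limited, so width = 952 × 4/3 ≈ 1269.33 px.
Resizing to 1620 px wide multiplies everything by 1.1345: 1269.33 → 1440.00 px.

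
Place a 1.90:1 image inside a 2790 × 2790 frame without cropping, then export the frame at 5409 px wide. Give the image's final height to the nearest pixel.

2847 px

In the 2790×2790 frame the image fills the width: height = 2790 / 1.900 ≈ 1468.42 px.
The frame scales by 5409/2790 = 1.9387; 1468.42 × 1.9387 ≈ 2846.84 px.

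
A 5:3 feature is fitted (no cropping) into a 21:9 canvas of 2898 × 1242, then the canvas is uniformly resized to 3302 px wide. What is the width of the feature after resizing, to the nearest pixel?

2359 px

In the 2898×1242 frame the feature fills the height: width = 1242 × 5/3 ≈ 2070.00 px.
Scaling 2898 → 3302 is ×1.1394, so the width becomes 2070.00 × 1.1394 ≈ 2358.57 px.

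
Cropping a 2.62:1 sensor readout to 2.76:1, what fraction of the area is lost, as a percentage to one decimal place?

5.1%

The width stays; only height is cut (since 2.76:1 is wider than 2.62:1).
Area ratio = (2.620)/(2.760) = 94.93%; the remaining 5.07% is cropped out.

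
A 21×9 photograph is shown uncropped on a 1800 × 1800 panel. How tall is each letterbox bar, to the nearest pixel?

21×9 is wider than square, so it spans the full width.
Content height = 1800 × 9/21 ≈ 771.43 px.
Black = 1800 − 771.43 = 1028.57 px, or 514.29 per bar.

514 px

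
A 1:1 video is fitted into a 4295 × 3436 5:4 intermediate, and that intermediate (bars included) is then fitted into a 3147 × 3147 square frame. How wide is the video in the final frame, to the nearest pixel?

2518 px

1:1 in 4295×3436: fills the height, so the video is 3436.00 × 3436.00.
Second fit — the 5:4 canvas into 3147×3147 spans the width: 3147.00 × 2517.60 (×0.7327 from 4295×3436).
So the video's width is 3436.00 × 0.7327 ≈ 2517.60.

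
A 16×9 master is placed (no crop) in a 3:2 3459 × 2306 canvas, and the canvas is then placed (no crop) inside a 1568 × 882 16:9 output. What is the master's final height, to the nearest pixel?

744 px

First fit — 16×9 into 3459×2306 spans the width: 3459.00 × 1945.69.
Second fit — the 3:2 canvas into 1568×882 spans the height: 1323.00 × 882.00 (×0.3825 from 3459×2306).
So the master's height is 1945.69 × 0.3825 ≈ 744.19.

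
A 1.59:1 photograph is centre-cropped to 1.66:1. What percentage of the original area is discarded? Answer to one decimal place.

Going from 1.59:1 to 1.66:1 means cutting height while keeping width.
Fraction kept = (1.590)/(1.660) ≈ 95.78%, so 4.22% is lost.

4.2%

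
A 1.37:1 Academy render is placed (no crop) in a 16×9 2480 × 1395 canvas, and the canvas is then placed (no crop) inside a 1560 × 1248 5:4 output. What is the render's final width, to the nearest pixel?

1202 px

Inside the 2480×1395 canvas the render is height-limited at 1911.15 × 1395.00.
The 16×9 canvas is width-limited in 1560×1248, giving 1560.00 × 877.50; scale factor 0.6290.
Applying the same ×0.6290: 1911.15 → 1202.17.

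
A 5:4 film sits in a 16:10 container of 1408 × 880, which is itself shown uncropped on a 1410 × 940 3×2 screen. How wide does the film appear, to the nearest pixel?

1102 px

5:4 in 1408×880: fills the height, so the film is 1100.00 × 880.00.
The 16:10 canvas is width-limited in 1410×940, giving 1410.00 × 881.25; scale factor 1.0014.
So the film's width is 1100.00 × 1.0014 ≈ 1101.56.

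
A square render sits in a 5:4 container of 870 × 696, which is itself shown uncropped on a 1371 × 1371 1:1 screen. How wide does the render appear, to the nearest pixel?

Inside the 870×696 canvas the render is height-limited at 696.00 × 696.00.
Second fit — the 5:4 canvas into 1371×1371 spans the width: 1371.00 × 1096.80 (×1.5759 from 870×696).
So the render's width is 696.00 × 1.5759 ≈ 1096.80.

1097 px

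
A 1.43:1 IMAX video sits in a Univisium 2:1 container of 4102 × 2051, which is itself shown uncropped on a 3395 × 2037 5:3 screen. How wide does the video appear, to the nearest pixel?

2427 px

First fit — 1.43:1 IMAX into 4102×2051 spans the height: 2932.93 × 2051.00.
The Univisium 2:1 canvas is width-limited in 3395×2037, giving 3395.00 × 1697.50; scale factor 0.8276.
So the video's width is 2932.93 × 0.8276 ≈ 2427.43.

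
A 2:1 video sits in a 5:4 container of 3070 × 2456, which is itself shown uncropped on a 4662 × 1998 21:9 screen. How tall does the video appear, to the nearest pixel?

2:1 in 3070×2456: fills the width, so the video is 3070.00 × 1535.00.
The 5:4 canvas is height-limited in 4662×1998, giving 2497.50 × 1998.00; scale factor 0.8135.
The video scales with it: height 1535.00 × 0.8135 ≈ 1248.75.

1249 px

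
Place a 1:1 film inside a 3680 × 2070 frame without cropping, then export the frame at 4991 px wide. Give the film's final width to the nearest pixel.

At 3680×2070 the film is height-limited, so width = 2070 × 1/1 ≈ 2070.00 px.
The frame scales by 4991/3680 = 1.3562; 2070.00 × 1.3562 ≈ 2807.44 px.

2807 px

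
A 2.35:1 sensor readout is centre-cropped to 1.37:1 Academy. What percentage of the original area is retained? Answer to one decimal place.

Going from 2.35:1 to 1.37:1 Academy means cutting width while keeping height.
Area ratio = (1.370)/(2.350) = 58.30% retained.

58.3%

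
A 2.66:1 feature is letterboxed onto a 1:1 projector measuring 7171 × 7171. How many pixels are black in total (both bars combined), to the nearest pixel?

Since 2.660 > 1.000, the feature is width-limited.
That makes the image 2695.8647 px tall (7171 / 2.660).
Black = 7171 − 2695.8647 = 4475.1353 px.
That's 4475.1353 × 7171 ≈ 32091196 black pixels.

32091196 pixels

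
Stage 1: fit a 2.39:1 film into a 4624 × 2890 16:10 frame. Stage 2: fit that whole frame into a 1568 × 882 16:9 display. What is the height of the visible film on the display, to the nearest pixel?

590 px

2.39:1 in 4624×2890: fills the width, so the film is 4624.00 × 1934.73.
Second fit — the 16:10 canvas into 1568×882 spans the height: 1411.20 × 882.00 (×0.3052 from 4624×2890).
Applying the same ×0.3052: 1934.73 → 590.46.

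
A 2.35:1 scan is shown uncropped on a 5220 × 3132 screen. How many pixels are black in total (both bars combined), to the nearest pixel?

2.35:1 is wider than 5:3, so it spans the full width.
That makes the image 2221.2766 px tall (5220 / 2.350).
3132 − 2221.2766 = 910.7234 px of bars.
Across the 5220-px span: 910.7234 × 5220 ≈ 4753976 px.

4753976 pixels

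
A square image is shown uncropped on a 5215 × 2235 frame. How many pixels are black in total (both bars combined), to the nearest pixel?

6660300 pixels

square is narrower than 21:9, so it spans the full height.
That makes the image 2235.0000 px wide (2235 × 1/1).
5215 − 2235.0000 = 2980.0000 px of bars.
Bar area = 2980.0000 × 2235 ≈ 6660300 px.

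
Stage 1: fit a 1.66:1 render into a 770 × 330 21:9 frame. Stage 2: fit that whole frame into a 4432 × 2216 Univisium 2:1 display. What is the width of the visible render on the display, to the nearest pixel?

3153 px

Inside the 770×330 canvas the render is height-limited at 547.80 × 330.00.
Second fit — the 21:9 canvas into 4432×2216 spans the width: 4432.00 × 1899.43 (×5.7558 from 770×330).
Applying the same ×5.7558: 547.80 → 3153.05.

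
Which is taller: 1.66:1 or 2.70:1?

1.66:1

1.66 and 2.7; 2.7 > 1.66. The smaller width-to-height ratio is the taller frame.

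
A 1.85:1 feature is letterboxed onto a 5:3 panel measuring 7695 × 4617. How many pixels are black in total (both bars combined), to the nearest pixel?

3520774 pixels

Since 1.850 > 1.667, the feature is width-limited.
The feature is 7695 / 1.850 ≈ 4159.4595 px tall.
Black = 4617 − 4159.4595 = 457.5405 px.
That's 457.5405 × 7695 ≈ 3520774 black pixels.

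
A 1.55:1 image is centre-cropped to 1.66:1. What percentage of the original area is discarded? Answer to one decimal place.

Going from 1.55:1 to 1.66:1 means cutting height while keeping width.
Area ratio = (1.550)/(1.660) = 93.37%; the remaining 6.63% is cropped out.

6.6%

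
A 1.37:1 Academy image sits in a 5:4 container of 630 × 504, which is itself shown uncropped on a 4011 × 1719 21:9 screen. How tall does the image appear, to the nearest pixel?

1568 px

First fit — 1.37:1 Academy into 630×504 spans the width: 630.00 × 459.85.
Second fit — the 5:4 canvas into 4011×1719 spans the height: 2148.75 × 1719.00 (×3.4107 from 630×504).
The image scales with it: height 459.85 × 3.4107 ≈ 1568.43.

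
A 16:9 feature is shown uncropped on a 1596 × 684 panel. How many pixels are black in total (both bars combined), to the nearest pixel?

16:9 is narrower than 21:9, so it spans the full height.
That makes the image 1216.0000 px wide (684 × 16/9).
Leftover width: 1596 − 1216.0000 = 380.0000 px.
Bar area = 380.0000 × 684 ≈ 259920 px.

259920 pixels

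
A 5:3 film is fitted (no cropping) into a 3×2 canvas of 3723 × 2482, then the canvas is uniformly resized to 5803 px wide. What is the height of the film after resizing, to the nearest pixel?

3482 px

Fitted into 3723×2482, the film spans the width; its height is 3723 × 3/5 ≈ 2233.80 px.
Resizing to 5803 px wide multiplies everything by 1.5587: 2233.80 → 3481.80 px.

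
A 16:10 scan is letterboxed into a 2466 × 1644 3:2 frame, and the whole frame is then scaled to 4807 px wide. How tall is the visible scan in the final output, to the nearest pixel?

3004 px

At 2466×1644 the scan is width-limited, so height = 2466 × 10/16 ≈ 1541.25 px.
Scaling 2466 → 4807 is ×1.9493, so the height becomes 1541.25 × 1.9493 ≈ 3004.38 px.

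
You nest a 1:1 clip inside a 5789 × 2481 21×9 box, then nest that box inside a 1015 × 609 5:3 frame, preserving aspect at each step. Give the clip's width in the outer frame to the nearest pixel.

435 px

1:1 in 5789×2481: fills the height, so the clip is 2481.00 × 2481.00.
Second fit — the 21×9 canvas into 1015×609 spans the width: 1015.00 × 435.00 (×0.1753 from 5789×2481).
Applying the same ×0.1753: 2481.00 → 435.00.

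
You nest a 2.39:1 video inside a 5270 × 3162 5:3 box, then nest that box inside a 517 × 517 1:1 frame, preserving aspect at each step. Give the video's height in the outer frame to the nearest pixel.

Inside the 5270×3162 canvas the video is width-limited at 5270.00 × 2205.02.
The 5:3 canvas is width-limited in 517×517, giving 517.00 × 310.20; scale factor 0.0981.
So the video's height is 2205.02 × 0.0981 ≈ 216.32.

216 px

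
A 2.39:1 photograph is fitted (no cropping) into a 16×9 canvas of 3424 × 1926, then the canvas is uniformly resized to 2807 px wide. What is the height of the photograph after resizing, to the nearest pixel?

Fitted into 3424×1926, the photograph spans the width; its height is 3424 / 2.390 ≈ 1432.64 px.
The frame scales by 2807/3424 = 0.8198; 1432.64 × 0.8198 ≈ 1174.48 px.

1174 px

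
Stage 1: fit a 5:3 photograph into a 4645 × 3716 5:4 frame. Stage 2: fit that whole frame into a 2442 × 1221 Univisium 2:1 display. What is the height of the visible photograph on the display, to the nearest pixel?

First fit — 5:3 into 4645×3716 spans the width: 4645.00 × 2787.00.
Second fit — the 5:4 canvas into 2442×1221 spans the height: 1526.25 × 1221.00 (×0.3286 from 4645×3716).
The photograph scales with it: height 2787.00 × 0.3286 ≈ 915.75.

916 px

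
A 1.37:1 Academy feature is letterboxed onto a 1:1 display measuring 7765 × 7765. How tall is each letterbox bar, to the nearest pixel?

1049 px

Since 1.370 > 1.000, the feature is width-limited.
That makes the image 5667.88 px tall (7765 / 1.370).
Black = 7765 − 5667.88 = 2097.12 px, or 1048.56 per bar.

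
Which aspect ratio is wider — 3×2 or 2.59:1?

2.59:1

3×2 = 1.5 and 2.59; 2.59 > 1.5.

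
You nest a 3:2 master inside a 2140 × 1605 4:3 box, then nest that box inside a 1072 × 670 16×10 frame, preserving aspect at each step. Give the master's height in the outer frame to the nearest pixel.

596 px

First fit — 3:2 into 2140×1605 spans the width: 2140.00 × 1426.67.
Second fit — the 4:3 canvas into 1072×670 spans the height: 893.33 × 670.00 (×0.4174 from 2140×1605).
The master scales with it: height 1426.67 × 0.4174 ≈ 595.56.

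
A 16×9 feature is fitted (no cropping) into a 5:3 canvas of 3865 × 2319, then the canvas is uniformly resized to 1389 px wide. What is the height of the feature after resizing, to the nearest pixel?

In the 3865×2319 frame the feature fills the width: height = 3865 × 9/16 ≈ 2174.06 px.
The frame scales by 1389/3865 = 0.3594; 2174.06 × 0.3594 ≈ 781.31 px.

781 px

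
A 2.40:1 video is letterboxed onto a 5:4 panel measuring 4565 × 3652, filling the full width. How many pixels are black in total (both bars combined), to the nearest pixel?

That makes the image 1902.0833 px tall (4565 / 2.400).
3652 − 1902.0833 = 1749.9167 px of bars.
Bar area = 1749.9167 × 4565 ≈ 7988370 px.

7988370 pixels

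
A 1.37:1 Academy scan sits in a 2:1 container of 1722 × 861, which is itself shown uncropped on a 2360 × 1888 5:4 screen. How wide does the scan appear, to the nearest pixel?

1.37:1 Academy in 1722×861: fills the height, so the scan is 1179.57 × 861.00.
The 2:1 canvas is width-limited in 2360×1888, giving 2360.00 × 1180.00; scale factor 1.3705.
So the scan's width is 1179.57 × 1.3705 ≈ 1616.60.

1617 px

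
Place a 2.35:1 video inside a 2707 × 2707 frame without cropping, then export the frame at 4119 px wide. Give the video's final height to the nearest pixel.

1753 px

In the 2707×2707 frame the video fills the width: height = 2707 / 2.350 ≈ 1151.91 px.
Resizing to 4119 px wide multiplies everything by 1.5216: 1151.91 → 1752.77 px.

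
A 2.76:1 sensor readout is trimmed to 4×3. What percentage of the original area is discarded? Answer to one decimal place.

Going from 2.76:1 to 4×3 means cutting width while keeping height.
Fraction kept = (1.333)/(2.760) ≈ 48.31%, so 51.69% is lost.

51.7%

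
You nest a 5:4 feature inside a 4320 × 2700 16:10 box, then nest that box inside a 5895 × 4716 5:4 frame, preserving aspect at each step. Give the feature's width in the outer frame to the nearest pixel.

4605 px

Inside the 4320×2700 canvas the feature is height-limited at 3375.00 × 2700.00.
16:10 in 5895×4716: fills the width, so the intermediate becomes 5895.00 × 3684.38 — a scale of ×1.3646.
Applying the same ×1.3646: 3375.00 → 4605.47.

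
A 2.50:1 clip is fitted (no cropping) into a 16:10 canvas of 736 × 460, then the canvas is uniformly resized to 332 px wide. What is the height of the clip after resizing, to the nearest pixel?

133 px

At 736×460 the clip is width-limited, so height = 736 / 2.500 ≈ 294.40 px.
Scaling 736 → 332 is ×0.4511, so the height becomes 294.40 × 0.4511 ≈ 132.80 px.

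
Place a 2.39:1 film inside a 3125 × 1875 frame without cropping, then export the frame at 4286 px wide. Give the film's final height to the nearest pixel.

1793 px

In the 3125×1875 frame the film fills the width: height = 3125 / 2.390 ≈ 1307.53 px.
The frame scales by 4286/3125 = 1.3715; 1307.53 × 1.3715 ≈ 1793.31 px.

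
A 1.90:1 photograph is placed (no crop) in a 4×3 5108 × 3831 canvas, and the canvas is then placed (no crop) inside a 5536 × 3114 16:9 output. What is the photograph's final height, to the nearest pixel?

1.90:1 in 5108×3831: fills the width, so the photograph is 5108.00 × 2688.42.
4×3 in 5536×3114: fills the height, so the intermediate becomes 4152.00 × 3114.00 — a scale of ×0.8128.
The photograph scales with it: height 2688.42 × 0.8128 ≈ 2185.26.

2185 px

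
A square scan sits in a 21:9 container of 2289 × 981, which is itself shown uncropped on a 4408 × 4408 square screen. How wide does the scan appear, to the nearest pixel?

1889 px

First fit — square into 2289×981 spans the height: 981.00 × 981.00.
Second fit — the 21:9 canvas into 4408×4408 spans the width: 4408.00 × 1889.14 (×1.9257 from 2289×981).
Applying the same ×1.9257: 981.00 → 1889.14.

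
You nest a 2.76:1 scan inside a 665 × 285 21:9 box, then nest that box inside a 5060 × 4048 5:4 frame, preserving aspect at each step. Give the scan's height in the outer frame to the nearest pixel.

First fit — 2.76:1 into 665×285 spans the width: 665.00 × 240.94.
The 21:9 canvas is width-limited in 5060×4048, giving 5060.00 × 2168.57; scale factor 7.6090.
The scan scales with it: height 240.94 × 7.6090 ≈ 1833.33.

1833 px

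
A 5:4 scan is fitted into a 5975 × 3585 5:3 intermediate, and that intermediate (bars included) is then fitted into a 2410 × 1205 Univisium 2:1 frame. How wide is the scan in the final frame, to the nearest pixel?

Inside the 5975×3585 canvas the scan is height-limited at 4481.25 × 3585.00.
The 5:3 canvas is height-limited in 2410×1205, giving 2008.33 × 1205.00; scale factor 0.3361.
So the scan's width is 4481.25 × 0.3361 ≈ 1506.25.

1506 px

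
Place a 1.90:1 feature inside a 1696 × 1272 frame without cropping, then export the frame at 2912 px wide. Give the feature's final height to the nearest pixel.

1533 px

At 1696×1272 the feature is width-limited, so height = 1696 / 1.900 ≈ 892.63 px.
Resizing to 2912 px wide multiplies everything by 1.7170: 892.63 → 1532.63 px.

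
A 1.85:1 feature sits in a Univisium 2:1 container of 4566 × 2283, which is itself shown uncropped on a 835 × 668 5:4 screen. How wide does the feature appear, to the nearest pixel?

772 px

First fit — 1.85:1 into 4566×2283 spans the height: 4223.55 × 2283.00.
The Univisium 2:1 canvas is width-limited in 835×668, giving 835.00 × 417.50; scale factor 0.1829.
So the feature's width is 4223.55 × 0.1829 ≈ 772.38.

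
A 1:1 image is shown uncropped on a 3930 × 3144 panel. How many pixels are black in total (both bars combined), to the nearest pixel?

2471184 pixels

Since 1.000 < 1.250, the image is height-limited.
That makes the image 3144.0000 px wide (3144 × 1/1).
Black = 3930 − 3144.0000 = 786.0000 px.
That's 786.0000 × 3144 ≈ 2471184 black pixels.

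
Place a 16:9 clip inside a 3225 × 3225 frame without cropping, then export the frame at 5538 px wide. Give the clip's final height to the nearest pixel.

3115 px

At 3225×3225 the clip is width-limited, so height = 3225 × 9/16 ≈ 1814.06 px.
The frame scales by 5538/3225 = 1.7172; 1814.06 × 1.7172 ≈ 3115.12 px.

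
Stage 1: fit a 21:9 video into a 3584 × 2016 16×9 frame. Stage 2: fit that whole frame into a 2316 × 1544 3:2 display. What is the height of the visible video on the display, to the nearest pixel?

First fit — 21:9 into 3584×2016 spans the width: 3584.00 × 1536.00.
16×9 in 2316×1544: fills the width, so the intermediate becomes 2316.00 × 1302.75 — a scale of ×0.6462.
So the video's height is 1536.00 × 0.6462 ≈ 992.57.

993 px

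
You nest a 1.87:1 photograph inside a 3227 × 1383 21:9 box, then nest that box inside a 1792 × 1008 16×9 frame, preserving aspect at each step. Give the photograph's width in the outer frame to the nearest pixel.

1436 px

First fit — 1.87:1 into 3227×1383 spans the height: 2586.21 × 1383.00.
21:9 in 1792×1008: fills the width, so the intermediate becomes 1792.00 × 768.00 — a scale of ×0.5553.
So the photograph's width is 2586.21 × 0.5553 ≈ 1436.16.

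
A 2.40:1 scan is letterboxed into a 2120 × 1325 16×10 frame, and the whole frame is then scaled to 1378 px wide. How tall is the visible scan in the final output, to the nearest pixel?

Fitted into 2120×1325, the scan spans the width; its height is 2120 / 2.400 ≈ 883.33 px.
The frame scales by 1378/2120 = 0.6500; 883.33 × 0.6500 ≈ 574.17 px.

574 px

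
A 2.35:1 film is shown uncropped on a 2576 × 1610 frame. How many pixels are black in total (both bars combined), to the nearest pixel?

1323626 pixels

Since 2.350 > 1.600, the film is width-limited.
Content height = 2576 / 2.350 ≈ 1096.1702 px.
1610 − 1096.1702 = 513.8298 px of bars.
Bar area = 513.8298 × 2576 ≈ 1323626 px.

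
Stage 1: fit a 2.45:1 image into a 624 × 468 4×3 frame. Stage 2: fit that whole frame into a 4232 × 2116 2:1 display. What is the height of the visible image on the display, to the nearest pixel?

First fit — 2.45:1 into 624×468 spans the width: 624.00 × 254.69.
The 4×3 canvas is height-limited in 4232×2116, giving 2821.33 × 2116.00; scale factor 4.5214.
So the image's height is 254.69 × 4.5214 ≈ 1151.56.

1152 px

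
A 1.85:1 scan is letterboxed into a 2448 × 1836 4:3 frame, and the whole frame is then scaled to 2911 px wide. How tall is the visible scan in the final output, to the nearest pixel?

Fitted into 2448×1836, the scan spans the width; its height is 2448 / 1.850 ≈ 1323.24 px.
Resizing to 2911 px wide multiplies everything by 1.1891: 1323.24 → 1573.51 px.

1574 px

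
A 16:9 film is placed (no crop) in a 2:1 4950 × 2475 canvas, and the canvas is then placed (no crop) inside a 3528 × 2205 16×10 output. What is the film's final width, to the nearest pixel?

3136 px

First fit — 16:9 into 4950×2475 spans the height: 4400.00 × 2475.00.
2:1 in 3528×2205: fills the width, so the intermediate becomes 3528.00 × 1764.00 — a scale of ×0.7127.
So the film's width is 4400.00 × 0.7127 ≈ 3136.00.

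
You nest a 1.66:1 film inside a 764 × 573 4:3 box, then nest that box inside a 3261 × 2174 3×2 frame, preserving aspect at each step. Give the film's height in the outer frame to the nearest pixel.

Inside the 764×573 canvas the film is width-limited at 764.00 × 460.24.
The 4:3 canvas is height-limited in 3261×2174, giving 2898.67 × 2174.00; scale factor 3.7941.
The film scales with it: height 460.24 × 3.7941 ≈ 1746.18.

1746 px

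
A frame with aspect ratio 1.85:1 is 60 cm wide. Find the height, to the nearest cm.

32 cm

Height = 60 / 1.850 = 32.43.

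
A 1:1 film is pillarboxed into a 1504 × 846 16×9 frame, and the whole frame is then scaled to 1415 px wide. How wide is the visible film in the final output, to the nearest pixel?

796 px

Fitted into 1504×846, the film spans the height; its width is 846 × 1/1 ≈ 846.00 px.
Resizing to 1415 px wide multiplies everything by 0.9408: 846.00 → 795.94 px.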